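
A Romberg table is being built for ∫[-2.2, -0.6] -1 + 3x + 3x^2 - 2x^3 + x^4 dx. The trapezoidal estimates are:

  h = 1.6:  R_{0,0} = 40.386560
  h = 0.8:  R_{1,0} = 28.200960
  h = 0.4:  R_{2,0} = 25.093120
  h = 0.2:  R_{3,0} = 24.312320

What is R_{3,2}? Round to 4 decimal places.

Richardson extrapolation on the trapezoidal column (denominator 4−1=3):
R_{2,1} = (4·25.093120 − 28.200960) / 3 = 24.057173
R_{3,1} = 24.312320 + (24.312320 − 25.093120)/3 = 24.052053
R_{3,2} = (16·24.052053 − 24.057173) / 15 = 24.051712

24.0517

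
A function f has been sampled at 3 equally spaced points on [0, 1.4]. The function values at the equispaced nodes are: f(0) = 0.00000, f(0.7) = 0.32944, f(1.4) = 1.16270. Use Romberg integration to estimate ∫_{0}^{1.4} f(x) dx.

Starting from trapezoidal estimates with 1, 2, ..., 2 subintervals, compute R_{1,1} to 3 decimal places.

0.579

R_{0,0} (trapezoid, 1 panel, h=1.4000): 0.81389
R_{1,0} (trapezoid, 2 panels, h=0.7000): 0.63755
R_{1,1} = 0.63755 + (0.63755 − 0.81389)/3 = 0.57877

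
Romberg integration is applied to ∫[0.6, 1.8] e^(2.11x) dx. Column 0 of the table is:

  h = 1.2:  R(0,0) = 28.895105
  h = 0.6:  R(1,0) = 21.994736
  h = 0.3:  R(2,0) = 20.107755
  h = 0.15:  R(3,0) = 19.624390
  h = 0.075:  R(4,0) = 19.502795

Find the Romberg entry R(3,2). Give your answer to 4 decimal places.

19.4622

Richardson extrapolation on the trapezoidal column (denominator 4−1=3):
R(2,1) = (4·20.107755 − 21.994736) / 3 = 19.478761
R(3,1) = 19.624390 + (19.624390 − 20.107755)/3 = 19.463268
R(3,2) = 19.463268 + (19.463268 − 19.478761)/15 = 19.462235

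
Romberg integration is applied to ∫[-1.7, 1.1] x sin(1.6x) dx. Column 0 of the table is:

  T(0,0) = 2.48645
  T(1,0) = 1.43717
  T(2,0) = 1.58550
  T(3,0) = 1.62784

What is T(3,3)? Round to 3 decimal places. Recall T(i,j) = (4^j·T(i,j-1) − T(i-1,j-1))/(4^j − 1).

1.642

T(1,1) = 1.43717 + (1.43717 − 2.48645)/3 = 1.08741
T(2,1) = 1.58550 + (1.58550 − 1.43717)/3 = 1.63494
T(3,1) = 1.62784 + (1.62784 − 1.58550)/3 = 1.64195
T(2,2) = (16·1.63494 − 1.08741) / 15 = 1.67144
T(3,2) = (16·1.64195 − 1.63494) / 15 = 1.64242
T(3,3) = (64·1.64242 − 1.67144) / 63 = 1.64196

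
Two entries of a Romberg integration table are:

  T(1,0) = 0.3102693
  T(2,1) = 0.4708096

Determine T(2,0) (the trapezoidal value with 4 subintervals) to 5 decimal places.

0.43067

From T(2,1) = (4·T(2,0) − T(1,0))/3, solve for T(2,0):
4·T(2,0) = 3·0.4708096 + 0.3102693 = 1.7226981
T(2,0) = 0.4306745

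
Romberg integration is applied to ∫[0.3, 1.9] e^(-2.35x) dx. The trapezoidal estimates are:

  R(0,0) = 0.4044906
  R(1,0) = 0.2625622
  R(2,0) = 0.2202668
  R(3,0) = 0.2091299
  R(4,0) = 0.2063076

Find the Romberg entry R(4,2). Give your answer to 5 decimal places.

R(3,1) = (4·0.2091299 − 0.2202668) / 3 = 0.2054176
R(4,1) = 0.2063076 + (0.2063076 − 0.2091299)/3 = 0.2053668
R(4,2) = (16·0.2053668 − 0.2054176) / 15 = 0.2053634
(Column j=1 coincides with Simpson's rule on the same nodes.)

0.20536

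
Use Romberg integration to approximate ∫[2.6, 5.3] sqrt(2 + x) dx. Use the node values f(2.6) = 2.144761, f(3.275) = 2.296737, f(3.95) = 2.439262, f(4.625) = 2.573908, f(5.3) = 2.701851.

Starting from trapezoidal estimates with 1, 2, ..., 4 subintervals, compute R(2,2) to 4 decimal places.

6.5717

R(0,0) (trapezoid, 1 panel, h=2.7000): 6.542926
R(1,0) (trapezoid, 2 panels, h=1.3500): 6.564467
R(2,0) (trapezoid, 4 panels, h=0.6750): 6.569919
R(1,1) = 6.564467 + (6.564467 − 6.542926)/3 = 6.571647
R(2,1) = 6.569919 + (6.569919 − 6.564467)/3 = 6.571736
R(2,2) = 6.571736 + (6.571736 − 6.571647)/15 = 6.571742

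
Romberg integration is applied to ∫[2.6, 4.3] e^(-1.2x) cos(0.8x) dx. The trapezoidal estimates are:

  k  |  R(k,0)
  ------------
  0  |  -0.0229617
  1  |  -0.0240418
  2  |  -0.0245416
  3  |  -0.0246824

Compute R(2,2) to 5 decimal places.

R(1,1) = -0.0240418 + (-0.0240418 − (-0.0229617))/3 = -0.0244018
R(2,1) = -0.0245416 + (-0.0245416 − (-0.0240418))/3 = -0.0247082
R(2,2) = (16·(-0.0247082) − (-0.0244018)) / 15 = -0.0247286

-0.02473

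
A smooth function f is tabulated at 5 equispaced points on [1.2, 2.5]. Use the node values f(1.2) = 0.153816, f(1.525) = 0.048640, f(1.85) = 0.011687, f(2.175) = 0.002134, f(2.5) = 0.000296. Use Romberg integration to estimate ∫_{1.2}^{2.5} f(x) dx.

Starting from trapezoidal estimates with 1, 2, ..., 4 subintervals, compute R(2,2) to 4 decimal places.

0.0411

R(0,0) (trapezoid, 1 panel, h=1.3000): 0.100173
R(1,0) (trapezoid, 2 panels, h=0.6500): 0.057683
R(2,0) (trapezoid, 4 panels, h=0.3250): 0.045343
R(1,1) = 0.057683 + (0.057683 − 0.100173)/3 = 0.043520
R(2,1) = 0.045343 + (0.045343 − 0.057683)/3 = 0.041230
R(2,2) = 0.041230 + (0.041230 − 0.043520)/15 = 0.041077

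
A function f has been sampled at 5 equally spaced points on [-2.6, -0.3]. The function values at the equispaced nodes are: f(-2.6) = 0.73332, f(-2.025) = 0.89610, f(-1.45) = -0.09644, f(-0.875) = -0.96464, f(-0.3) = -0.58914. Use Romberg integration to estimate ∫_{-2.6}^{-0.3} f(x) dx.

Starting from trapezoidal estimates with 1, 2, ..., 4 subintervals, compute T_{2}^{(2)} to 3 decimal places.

T_{0}^{(0)} (trapezoid, 1 panel, h=2.3000): 0.16581
T_{1}^{(0)} (trapezoid, 2 panels, h=1.1500): -0.02800
T_{2}^{(0)} (trapezoid, 4 panels, h=0.5750): -0.05341
T_{1}^{(1)} = -0.02800 + (-0.02800 − 0.16581)/3 = -0.09260
T_{2}^{(1)} = -0.05341 + (-0.05341 − (-0.02800))/3 = -0.06188
T_{2}^{(2)} = -0.06188 + (-0.06188 − (-0.09260))/15 = -0.05983

-0.060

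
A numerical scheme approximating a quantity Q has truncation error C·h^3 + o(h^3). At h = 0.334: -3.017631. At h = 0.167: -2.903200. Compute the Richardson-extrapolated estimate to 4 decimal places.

Extrapolated value = (8·A(h/2) − A(h)) / (8 − 1)
= (8·(-2.903200) − (-3.017631)) / 7
= -20.207969 / 7 = -2.886853

-2.8869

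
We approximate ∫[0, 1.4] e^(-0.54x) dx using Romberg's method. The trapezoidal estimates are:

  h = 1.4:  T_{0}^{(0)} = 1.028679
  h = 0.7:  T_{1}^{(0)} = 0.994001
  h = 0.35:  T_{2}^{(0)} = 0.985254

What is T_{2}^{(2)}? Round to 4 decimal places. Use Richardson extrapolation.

Richardson extrapolation on the trapezoidal column (denominator 4−1=3):
T_{1}^{(1)} = 0.994001 + (0.994001 − 1.028679)/3 = 0.982442
T_{2}^{(1)} = (4·0.985254 − 0.994001) / 3 = 0.982338
T_{2}^{(2)} = (16·0.982338 − 0.982442) / 15 = 0.982331

0.9823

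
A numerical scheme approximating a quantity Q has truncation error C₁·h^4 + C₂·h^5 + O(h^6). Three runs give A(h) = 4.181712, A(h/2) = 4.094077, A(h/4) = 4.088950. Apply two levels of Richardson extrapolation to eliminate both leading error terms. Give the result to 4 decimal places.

First eliminate the h^4 term (factor 2^4 = 16):
  B₁ = (16·4.094077 − 4.181712)/15 = 4.088235
  B₂ = (16·4.088950 − 4.094077)/15 = 4.088608
Then eliminate the h^5 term (factor 2^5 = 32):
  (32·4.088608 − 4.088235)/31 = 4.088620

4.0886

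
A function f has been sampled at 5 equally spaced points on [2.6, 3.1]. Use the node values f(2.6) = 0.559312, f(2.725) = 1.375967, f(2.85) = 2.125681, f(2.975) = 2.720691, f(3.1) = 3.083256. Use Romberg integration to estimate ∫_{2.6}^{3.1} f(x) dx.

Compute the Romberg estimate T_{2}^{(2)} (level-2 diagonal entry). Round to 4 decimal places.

1.0117

T_{0}^{(0)} (trapezoid, 1 panel, h=0.5000): 0.910642
T_{1}^{(0)} (trapezoid, 2 panels, h=0.2500): 0.986741
T_{2}^{(0)} (trapezoid, 4 panels, h=0.1250): 1.005453
T_{1}^{(1)} = 0.986741 + (0.986741 − 0.910642)/3 = 1.012107
T_{2}^{(1)} = 1.005453 + (1.005453 − 0.986741)/3 = 1.011690
T_{2}^{(2)} = 1.011690 + (1.011690 − 1.012107)/15 = 1.011662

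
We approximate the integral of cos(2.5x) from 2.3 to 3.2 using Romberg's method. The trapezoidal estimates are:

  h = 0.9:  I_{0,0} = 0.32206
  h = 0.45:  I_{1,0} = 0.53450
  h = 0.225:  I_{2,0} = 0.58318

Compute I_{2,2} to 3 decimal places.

Richardson extrapolation on the trapezoidal column (denominator 4−1=3):
I_{1,1} = 0.53450 + (0.53450 − 0.32206)/3 = 0.60531
I_{2,1} = (4·0.58318 − 0.53450) / 3 = 0.59941
I_{2,2} = (16·0.59941 − 0.60531) / 15 = 0.59902
(Column j=1 coincides with Simpson's rule on the same nodes.)

0.599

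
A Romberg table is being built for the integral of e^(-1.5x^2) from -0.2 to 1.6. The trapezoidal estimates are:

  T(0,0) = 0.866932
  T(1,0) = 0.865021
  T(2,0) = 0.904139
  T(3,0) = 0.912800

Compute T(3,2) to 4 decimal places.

Richardson extrapolation on the trapezoidal column (denominator 4−1=3):
T(2,1) = 0.904139 + (0.904139 − 0.865021)/3 = 0.917178
T(3,1) = (4·0.912800 − 0.904139) / 3 = 0.915687
T(3,2) = 0.915687 + (0.915687 − 0.917178)/15 = 0.915588

0.9156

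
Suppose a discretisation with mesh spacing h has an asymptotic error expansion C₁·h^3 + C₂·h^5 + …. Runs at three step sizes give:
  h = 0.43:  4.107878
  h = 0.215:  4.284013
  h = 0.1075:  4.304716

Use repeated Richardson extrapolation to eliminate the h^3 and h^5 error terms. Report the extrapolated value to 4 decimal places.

4.3076

First eliminate the h^3 term (factor 2^3 = 8):
  B₁ = (8·4.284013 − 4.107878)/7 = 4.309175
  B₂ = (8·4.304716 − 4.284013)/7 = 4.307674
Then eliminate the h^5 term (factor 2^5 = 32):
  (32·4.307674 − 4.309175)/31 = 4.307626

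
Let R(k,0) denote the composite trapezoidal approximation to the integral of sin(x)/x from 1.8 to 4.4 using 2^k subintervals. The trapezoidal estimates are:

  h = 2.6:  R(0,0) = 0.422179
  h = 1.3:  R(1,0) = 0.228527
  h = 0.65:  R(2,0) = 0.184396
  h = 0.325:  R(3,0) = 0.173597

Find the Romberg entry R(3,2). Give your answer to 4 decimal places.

Richardson extrapolation on the trapezoidal column (denominator 4−1=3):
R(2,1) = (4·0.184396 − 0.228527) / 3 = 0.169686
R(3,1) = 0.173597 + (0.173597 − 0.184396)/3 = 0.169997
R(3,2) = 0.169997 + (0.169997 − 0.169686)/15 = 0.170018

0.1700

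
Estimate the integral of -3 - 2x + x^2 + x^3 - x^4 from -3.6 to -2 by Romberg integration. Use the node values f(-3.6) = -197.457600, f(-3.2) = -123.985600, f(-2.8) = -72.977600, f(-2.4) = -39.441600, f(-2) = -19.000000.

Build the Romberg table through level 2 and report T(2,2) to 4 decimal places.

T(0,0) (trapezoid, 1 panel, h=1.6000): -173.166080
T(1,0) (trapezoid, 2 panels, h=0.8000): -144.965120
T(2,0) (trapezoid, 4 panels, h=0.4000): -137.853440
T(1,1) = -144.965120 + (-144.965120 − (-173.166080))/3 = -135.564800
T(2,1) = -137.853440 + (-137.853440 − (-144.965120))/3 = -135.482880
T(2,2) = -135.482880 + (-135.482880 − (-135.564800))/15 = -135.477419

-135.4774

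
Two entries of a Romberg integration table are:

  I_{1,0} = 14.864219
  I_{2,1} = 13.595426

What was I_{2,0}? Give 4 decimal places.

From I_{2,1} = (4·I_{2,0} − I_{1,0})/3, solve for I_{2,0}:
4·I_{2,0} = 3·13.595426 + 14.864219 = 55.650497
I_{2,0} = 13.912624

13.9126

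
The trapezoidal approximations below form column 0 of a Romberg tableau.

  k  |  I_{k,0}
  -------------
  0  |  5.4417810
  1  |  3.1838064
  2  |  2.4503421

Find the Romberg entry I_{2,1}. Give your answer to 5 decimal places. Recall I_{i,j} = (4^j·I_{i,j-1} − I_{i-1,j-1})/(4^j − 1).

2.20585

Richardson extrapolation on the trapezoidal column (denominator 4−1=3):
I_{2,1} = (4·2.4503421 − 3.1838064) / 3 = 2.2058540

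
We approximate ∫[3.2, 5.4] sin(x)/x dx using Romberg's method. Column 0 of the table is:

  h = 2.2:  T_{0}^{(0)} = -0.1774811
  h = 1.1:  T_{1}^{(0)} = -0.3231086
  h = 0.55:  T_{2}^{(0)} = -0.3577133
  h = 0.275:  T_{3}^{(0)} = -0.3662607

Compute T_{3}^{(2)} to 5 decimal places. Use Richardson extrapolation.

-0.36910

T_{2}^{(1)} = (4·(-0.3577133) − (-0.3231086)) / 3 = -0.3692482
T_{3}^{(1)} = (4·(-0.3662607) − (-0.3577133)) / 3 = -0.3691098
T_{3}^{(2)} = -0.3691098 + (-0.3691098 − (-0.3692482))/15 = -0.3691006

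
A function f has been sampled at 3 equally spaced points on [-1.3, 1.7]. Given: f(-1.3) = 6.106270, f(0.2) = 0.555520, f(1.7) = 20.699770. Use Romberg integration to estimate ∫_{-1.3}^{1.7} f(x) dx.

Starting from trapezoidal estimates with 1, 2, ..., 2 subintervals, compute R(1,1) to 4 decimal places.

14.5141

R(0,0) (trapezoid, 1 panel, h=3.0000): 40.209060
R(1,0) (trapezoid, 2 panels, h=1.5000): 20.937810
R(1,1) = 20.937810 + (20.937810 − 40.209060)/3 = 14.514060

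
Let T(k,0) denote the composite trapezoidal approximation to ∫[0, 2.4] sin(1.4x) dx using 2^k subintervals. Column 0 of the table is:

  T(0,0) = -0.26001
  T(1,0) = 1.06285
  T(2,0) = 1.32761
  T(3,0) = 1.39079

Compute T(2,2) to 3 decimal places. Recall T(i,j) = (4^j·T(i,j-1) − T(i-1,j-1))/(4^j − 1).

1.410

T(1,1) = (4·1.06285 − (-0.26001)) / 3 = 1.50380
T(2,1) = 1.32761 + (1.32761 − 1.06285)/3 = 1.41586
T(2,2) = 1.41586 + (1.41586 − 1.50380)/15 = 1.41000
(Column j=1 coincides with Simpson's rule on the same nodes.)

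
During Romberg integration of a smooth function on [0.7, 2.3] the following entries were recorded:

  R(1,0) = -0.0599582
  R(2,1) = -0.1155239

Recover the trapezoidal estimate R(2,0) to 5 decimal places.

-0.10163

From R(2,1) = (4·R(2,0) − R(1,0))/3, solve for R(2,0):
4·R(2,0) = 3·(-0.1155239) + (-0.0599582) = -0.4065299
R(2,0) = -0.1016325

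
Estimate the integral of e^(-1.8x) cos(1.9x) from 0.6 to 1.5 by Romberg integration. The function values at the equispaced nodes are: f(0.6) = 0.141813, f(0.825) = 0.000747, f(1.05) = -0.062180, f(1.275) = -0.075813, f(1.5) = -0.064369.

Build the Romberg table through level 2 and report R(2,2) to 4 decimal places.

-0.0261

R(0,0) (trapezoid, 1 panel, h=0.9000): 0.034850
R(1,0) (trapezoid, 2 panels, h=0.4500): -0.010556
R(2,0) (trapezoid, 4 panels, h=0.2250): -0.022168
R(1,1) = -0.010556 + (-0.010556 − 0.034850)/3 = -0.025691
R(2,1) = -0.022168 + (-0.022168 − (-0.010556))/3 = -0.026039
R(2,2) = -0.026039 + (-0.026039 − (-0.025691))/15 = -0.026062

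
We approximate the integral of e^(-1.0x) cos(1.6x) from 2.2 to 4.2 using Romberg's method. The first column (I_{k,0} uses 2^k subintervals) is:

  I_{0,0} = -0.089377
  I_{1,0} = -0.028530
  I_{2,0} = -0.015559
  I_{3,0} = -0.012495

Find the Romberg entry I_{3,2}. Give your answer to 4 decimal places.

-0.0115

I_{2,1} = (4·(-0.015559) − (-0.028530)) / 3 = -0.011235
I_{3,1} = -0.012495 + (-0.012495 − (-0.015559))/3 = -0.011474
I_{3,2} = -0.011474 + (-0.011474 − (-0.011235))/15 = -0.011490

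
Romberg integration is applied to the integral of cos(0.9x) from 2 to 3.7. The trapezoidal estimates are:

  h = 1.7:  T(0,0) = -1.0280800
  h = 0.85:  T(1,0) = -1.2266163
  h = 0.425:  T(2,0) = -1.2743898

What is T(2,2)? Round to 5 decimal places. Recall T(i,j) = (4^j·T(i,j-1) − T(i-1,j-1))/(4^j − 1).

-1.29015

T(1,1) = (4·(-1.2266163) − (-1.0280800)) / 3 = -1.2927951
T(2,1) = (4·(-1.2743898) − (-1.2266163)) / 3 = -1.2903143
T(2,2) = (16·(-1.2903143) − (-1.2927951)) / 15 = -1.2901489
(Column j=1 coincides with Simpson's rule on the same nodes.)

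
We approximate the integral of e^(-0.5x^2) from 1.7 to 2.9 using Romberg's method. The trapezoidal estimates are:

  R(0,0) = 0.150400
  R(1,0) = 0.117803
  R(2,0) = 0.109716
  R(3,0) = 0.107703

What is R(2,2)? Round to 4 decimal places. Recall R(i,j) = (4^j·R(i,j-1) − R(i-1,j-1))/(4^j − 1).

0.1070

R(1,1) = (4·0.117803 − 0.150400) / 3 = 0.106937
R(2,1) = (4·0.109716 − 0.117803) / 3 = 0.107020
R(2,2) = 0.107020 + (0.107020 − 0.106937)/15 = 0.107026
(Column j=1 coincides with Simpson's rule on the same nodes.)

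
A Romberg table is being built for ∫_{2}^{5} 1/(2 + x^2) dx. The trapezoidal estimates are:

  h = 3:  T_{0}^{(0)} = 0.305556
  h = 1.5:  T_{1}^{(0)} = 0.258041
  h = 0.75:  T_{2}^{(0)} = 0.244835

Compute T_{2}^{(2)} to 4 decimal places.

0.2403

Richardson extrapolation on the trapezoidal column (denominator 4−1=3):
T_{1}^{(1)} = 0.258041 + (0.258041 − 0.305556)/3 = 0.242203
T_{2}^{(1)} = (4·0.244835 − 0.258041) / 3 = 0.240433
T_{2}^{(2)} = 0.240433 + (0.240433 − 0.242203)/15 = 0.240315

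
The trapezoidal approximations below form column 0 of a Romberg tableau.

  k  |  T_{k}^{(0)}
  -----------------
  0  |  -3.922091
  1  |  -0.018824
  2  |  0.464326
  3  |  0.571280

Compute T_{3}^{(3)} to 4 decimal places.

Richardson extrapolation on the trapezoidal column (denominator 4−1=3):
T_{1}^{(1)} = -0.018824 + (-0.018824 − (-3.922091))/3 = 1.282265
T_{2}^{(1)} = (4·0.464326 − (-0.018824)) / 3 = 0.625376
T_{3}^{(1)} = 0.571280 + (0.571280 − 0.464326)/3 = 0.606931
T_{2}^{(2)} = (16·0.625376 − 1.282265) / 15 = 0.581583
T_{3}^{(2)} = 0.606931 + (0.606931 − 0.625376)/15 = 0.605701
T_{3}^{(3)} = (64·0.605701 − 0.581583) / 63 = 0.606084

0.6061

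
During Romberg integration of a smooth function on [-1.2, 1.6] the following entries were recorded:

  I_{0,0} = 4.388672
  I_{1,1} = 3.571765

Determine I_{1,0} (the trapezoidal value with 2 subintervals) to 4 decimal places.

From I_{1,1} = (4·I_{1,0} − I_{0,0})/3, solve for I_{1,0}:
4·I_{1,0} = 3·3.571765 + 4.388672 = 15.103967
I_{1,0} = 3.775992

3.7760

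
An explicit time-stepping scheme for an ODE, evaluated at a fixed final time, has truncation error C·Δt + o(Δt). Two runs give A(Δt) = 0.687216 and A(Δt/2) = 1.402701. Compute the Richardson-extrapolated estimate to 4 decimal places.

2.1182

The leading error scales as Δt; refining by a factor of 2 reduces it by 2^1 = 2.
Extrapolated value = (2·A(Δt/2) − A(Δt)) / (2 − 1)
= (2·1.402701 − 0.687216) / 1
= 2.118186 / 1 = 2.118186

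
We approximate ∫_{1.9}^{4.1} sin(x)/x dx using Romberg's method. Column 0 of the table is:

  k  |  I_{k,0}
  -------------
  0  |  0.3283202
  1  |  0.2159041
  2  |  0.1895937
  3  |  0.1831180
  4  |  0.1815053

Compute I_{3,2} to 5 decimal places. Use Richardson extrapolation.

Richardson extrapolation on the trapezoidal column (denominator 4−1=3):
I_{2,1} = (4·0.1895937 − 0.2159041) / 3 = 0.1808236
I_{3,1} = (4·0.1831180 − 0.1895937) / 3 = 0.1809594
I_{3,2} = 0.1809594 + (0.1809594 − 0.1808236)/15 = 0.1809685

0.18097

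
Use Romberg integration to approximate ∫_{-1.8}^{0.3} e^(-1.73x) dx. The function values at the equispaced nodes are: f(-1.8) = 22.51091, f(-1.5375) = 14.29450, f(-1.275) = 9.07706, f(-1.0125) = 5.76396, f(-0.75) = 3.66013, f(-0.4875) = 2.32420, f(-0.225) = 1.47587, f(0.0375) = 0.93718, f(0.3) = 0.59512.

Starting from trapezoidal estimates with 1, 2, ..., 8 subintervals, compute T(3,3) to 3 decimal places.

12.668

T(0,0) (trapezoid, 1 panel, h=2.1000): 24.26133
T(1,0) (trapezoid, 2 panels, h=1.0500): 15.97380
T(2,0) (trapezoid, 4 panels, h=0.5250): 13.52719
T(3,0) (trapezoid, 8 panels, h=0.2625): 12.88505
T(1,1) = 15.97380 + (15.97380 − 24.26133)/3 = 13.21129
T(2,1) = 13.52719 + (13.52719 − 15.97380)/3 = 12.71165
T(3,1) = 12.88505 + (12.88505 − 13.52719)/3 = 12.67100
T(2,2) = 12.71165 + (12.71165 − 13.21129)/15 = 12.67834
T(3,2) = 12.67100 + (12.67100 − 12.71165)/15 = 12.66829
T(3,3) = 12.66829 + (12.66829 − 12.67834)/63 = 12.66813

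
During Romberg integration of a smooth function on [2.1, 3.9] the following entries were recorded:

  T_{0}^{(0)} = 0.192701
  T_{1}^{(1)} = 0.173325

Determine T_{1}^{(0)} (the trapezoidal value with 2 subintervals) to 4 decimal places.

From T_{1}^{(1)} = (4·T_{1}^{(0)} − T_{0}^{(0)})/3, solve for T_{1}^{(0)}:
4·T_{1}^{(0)} = 3·0.173325 + 0.192701 = 0.712676
T_{1}^{(0)} = 0.178169

0.1782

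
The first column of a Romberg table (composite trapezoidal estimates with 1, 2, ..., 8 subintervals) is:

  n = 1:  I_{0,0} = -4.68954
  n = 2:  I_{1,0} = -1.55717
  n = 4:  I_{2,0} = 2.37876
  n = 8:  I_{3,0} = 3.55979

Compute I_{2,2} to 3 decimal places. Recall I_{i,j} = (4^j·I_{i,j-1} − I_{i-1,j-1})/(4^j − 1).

Richardson extrapolation on the trapezoidal column (denominator 4−1=3):
I_{1,1} = -1.55717 + (-1.55717 − (-4.68954))/3 = -0.51305
I_{2,1} = 2.37876 + (2.37876 − (-1.55717))/3 = 3.69074
I_{2,2} = 3.69074 + (3.69074 − (-0.51305))/15 = 3.97099
(Column j=1 coincides with Simpson's rule on the same nodes.)

3.971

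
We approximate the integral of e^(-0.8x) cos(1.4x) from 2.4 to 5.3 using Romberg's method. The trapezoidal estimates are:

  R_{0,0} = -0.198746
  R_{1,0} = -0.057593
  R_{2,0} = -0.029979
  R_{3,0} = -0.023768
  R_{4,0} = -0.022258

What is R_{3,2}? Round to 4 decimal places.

-0.0218

Richardson extrapolation on the trapezoidal column (denominator 4−1=3):
R_{2,1} = (4·(-0.029979) − (-0.057593)) / 3 = -0.020774
R_{3,1} = (4·(-0.023768) − (-0.029979)) / 3 = -0.021698
R_{3,2} = (16·(-0.021698) − (-0.020774)) / 15 = -0.021760
(Column j=1 coincides with Simpson's rule on the same nodes.)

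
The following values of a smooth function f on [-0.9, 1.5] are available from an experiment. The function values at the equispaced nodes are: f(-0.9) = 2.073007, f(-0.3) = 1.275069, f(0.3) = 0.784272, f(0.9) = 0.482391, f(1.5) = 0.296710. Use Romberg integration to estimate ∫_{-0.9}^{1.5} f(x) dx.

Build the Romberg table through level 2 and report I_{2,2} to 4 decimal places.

I_{0,0} (trapezoid, 1 panel, h=2.4000): 2.843660
I_{1,0} (trapezoid, 2 panels, h=1.2000): 2.362957
I_{2,0} (trapezoid, 4 panels, h=0.6000): 2.235954
I_{1,1} = 2.362957 + (2.362957 − 2.843660)/3 = 2.202723
I_{2,1} = 2.235954 + (2.235954 − 2.362957)/3 = 2.193620
I_{2,2} = 2.193620 + (2.193620 − 2.202723)/15 = 2.193013

2.1930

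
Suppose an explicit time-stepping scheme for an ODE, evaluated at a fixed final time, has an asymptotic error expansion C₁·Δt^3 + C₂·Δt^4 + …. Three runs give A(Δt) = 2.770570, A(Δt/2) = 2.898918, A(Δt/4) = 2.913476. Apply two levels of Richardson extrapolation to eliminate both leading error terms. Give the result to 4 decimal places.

First eliminate the Δt^3 term (factor 2^3 = 8):
  B₁ = (8·2.898918 − 2.770570)/7 = 2.917253
  B₂ = (8·2.913476 − 2.898918)/7 = 2.915556
Then eliminate the Δt^4 term (factor 2^4 = 16):
  (16·2.915556 − 2.917253)/15 = 2.915443

2.9154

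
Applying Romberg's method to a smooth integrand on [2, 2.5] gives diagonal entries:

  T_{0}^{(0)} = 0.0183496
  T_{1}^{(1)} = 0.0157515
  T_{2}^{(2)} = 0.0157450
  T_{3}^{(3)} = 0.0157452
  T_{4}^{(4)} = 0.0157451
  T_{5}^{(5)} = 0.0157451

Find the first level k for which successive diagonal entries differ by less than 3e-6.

|T_{1}^{(1)} − T_{0}^{(0)}| = 0.0025981 ≥ 3e-6
|T_{2}^{(2)} − T_{1}^{(1)}| = 0.0000065 ≥ 3e-6
|T_{3}^{(3)} − T_{2}^{(2)}| = 0.0000002 < 3e-6

k = 3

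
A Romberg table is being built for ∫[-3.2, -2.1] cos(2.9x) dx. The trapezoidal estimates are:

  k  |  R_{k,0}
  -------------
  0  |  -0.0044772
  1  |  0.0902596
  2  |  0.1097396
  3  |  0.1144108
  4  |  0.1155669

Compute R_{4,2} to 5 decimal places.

0.11595

Richardson extrapolation on the trapezoidal column (denominator 4−1=3):
R_{3,1} = (4·0.1144108 − 0.1097396) / 3 = 0.1159679
R_{4,1} = (4·0.1155669 − 0.1144108) / 3 = 0.1159523
R_{4,2} = (16·0.1159523 − 0.1159679) / 15 = 0.1159513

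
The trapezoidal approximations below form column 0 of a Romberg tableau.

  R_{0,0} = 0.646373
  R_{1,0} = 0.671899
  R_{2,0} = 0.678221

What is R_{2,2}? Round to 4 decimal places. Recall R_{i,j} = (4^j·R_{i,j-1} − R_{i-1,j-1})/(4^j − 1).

0.6803

R_{1,1} = 0.671899 + (0.671899 − 0.646373)/3 = 0.680408
R_{2,1} = 0.678221 + (0.678221 − 0.671899)/3 = 0.680328
R_{2,2} = 0.680328 + (0.680328 − 0.680408)/15 = 0.680323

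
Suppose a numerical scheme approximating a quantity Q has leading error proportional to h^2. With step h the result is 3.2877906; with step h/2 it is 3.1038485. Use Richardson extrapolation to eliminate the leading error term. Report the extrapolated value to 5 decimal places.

The leading error scales as h^2; refining by a factor of 2 reduces it by 2^2 = 4.
Extrapolated value = (4·A(h/2) − A(h)) / (4 − 1)
= (4·3.1038485 − 3.2877906) / 3
= 9.1276034 / 3 = 3.0425345

3.04253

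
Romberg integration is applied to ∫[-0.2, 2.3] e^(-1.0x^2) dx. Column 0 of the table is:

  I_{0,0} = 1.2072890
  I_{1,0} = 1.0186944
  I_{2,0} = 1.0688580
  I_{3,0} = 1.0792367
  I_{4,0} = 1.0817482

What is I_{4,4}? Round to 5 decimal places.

I_{1,1} = 1.0186944 + (1.0186944 − 1.2072890)/3 = 0.9558295
I_{2,1} = (4·1.0688580 − 1.0186944) / 3 = 1.0855792
I_{3,1} = 1.0792367 + (1.0792367 − 1.0688580)/3 = 1.0826963
I_{4,1} = (4·1.0817482 − 1.0792367) / 3 = 1.0825854
I_{2,2} = (16·1.0855792 − 0.9558295) / 15 = 1.0942292
I_{3,2} = (16·1.0826963 − 1.0855792) / 15 = 1.0825041
I_{4,2} = 1.0825854 + (1.0825854 − 1.0826963)/15 = 1.0825780
I_{3,3} = (64·1.0825041 − 1.0942292) / 63 = 1.0823180
I_{4,3} = 1.0825780 + (1.0825780 − 1.0825041)/63 = 1.0825792
I_{4,4} = 1.0825792 + (1.0825792 − 1.0823180)/255 = 1.0825802

1.08258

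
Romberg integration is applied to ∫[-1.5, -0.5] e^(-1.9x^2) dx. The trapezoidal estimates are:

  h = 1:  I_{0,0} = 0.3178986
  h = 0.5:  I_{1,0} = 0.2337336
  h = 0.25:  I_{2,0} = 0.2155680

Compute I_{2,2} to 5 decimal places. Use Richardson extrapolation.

0.20977

Richardson extrapolation on the trapezoidal column (denominator 4−1=3):
I_{1,1} = (4·0.2337336 − 0.3178986) / 3 = 0.2056786
I_{2,1} = 0.2155680 + (0.2155680 − 0.2337336)/3 = 0.2095128
I_{2,2} = (16·0.2095128 − 0.2056786) / 15 = 0.2097684
(Column j=1 coincides with Simpson's rule on the same nodes.)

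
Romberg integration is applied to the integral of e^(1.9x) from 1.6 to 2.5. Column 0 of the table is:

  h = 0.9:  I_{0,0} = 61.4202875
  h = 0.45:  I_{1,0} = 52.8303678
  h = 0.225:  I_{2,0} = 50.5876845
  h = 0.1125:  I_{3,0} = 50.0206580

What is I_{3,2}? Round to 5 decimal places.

49.83108

Richardson extrapolation on the trapezoidal column (denominator 4−1=3):
I_{2,1} = 50.5876845 + (50.5876845 − 52.8303678)/3 = 49.8401234
I_{3,1} = (4·50.0206580 − 50.5876845) / 3 = 49.8316492
I_{3,2} = 49.8316492 + (49.8316492 − 49.8401234)/15 = 49.8310843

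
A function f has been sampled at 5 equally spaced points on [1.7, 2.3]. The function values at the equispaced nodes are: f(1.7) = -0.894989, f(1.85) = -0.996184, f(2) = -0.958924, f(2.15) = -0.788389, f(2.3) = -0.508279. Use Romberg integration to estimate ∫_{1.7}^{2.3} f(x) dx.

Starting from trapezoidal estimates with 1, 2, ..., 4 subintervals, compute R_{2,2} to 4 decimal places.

R_{0,0} (trapezoid, 1 panel, h=0.6000): -0.420980
R_{1,0} (trapezoid, 2 panels, h=0.3000): -0.498167
R_{2,0} (trapezoid, 4 panels, h=0.1500): -0.516770
R_{1,1} = -0.498167 + (-0.498167 − (-0.420980))/3 = -0.523896
R_{2,1} = -0.516770 + (-0.516770 − (-0.498167))/3 = -0.522971
R_{2,2} = -0.522971 + (-0.522971 − (-0.523896))/15 = -0.522909

-0.5229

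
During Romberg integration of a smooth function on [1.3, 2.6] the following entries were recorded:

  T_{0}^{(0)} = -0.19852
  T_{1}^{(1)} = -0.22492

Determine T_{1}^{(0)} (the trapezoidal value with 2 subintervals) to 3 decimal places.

From T_{1}^{(1)} = (4·T_{1}^{(0)} − T_{0}^{(0)})/3, solve for T_{1}^{(0)}:
4·T_{1}^{(0)} = 3·(-0.22492) + (-0.19852) = -0.87328
T_{1}^{(0)} = -0.21832

-0.218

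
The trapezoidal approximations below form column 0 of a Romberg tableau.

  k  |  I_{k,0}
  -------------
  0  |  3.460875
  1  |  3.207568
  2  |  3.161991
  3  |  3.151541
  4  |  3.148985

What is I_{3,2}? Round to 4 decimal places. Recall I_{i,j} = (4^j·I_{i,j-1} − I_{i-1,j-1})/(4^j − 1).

3.1481

Richardson extrapolation on the trapezoidal column (denominator 4−1=3):
I_{2,1} = 3.161991 + (3.161991 − 3.207568)/3 = 3.146799
I_{3,1} = 3.151541 + (3.151541 − 3.161991)/3 = 3.148058
I_{3,2} = (16·3.148058 − 3.146799) / 15 = 3.148142
(Column j=1 coincides with Simpson's rule on the same nodes.)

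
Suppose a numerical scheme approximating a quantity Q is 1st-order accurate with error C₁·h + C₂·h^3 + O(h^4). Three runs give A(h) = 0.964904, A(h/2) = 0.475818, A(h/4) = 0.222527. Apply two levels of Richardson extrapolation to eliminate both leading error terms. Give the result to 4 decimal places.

First eliminate the h term (factor 2^1 = 2):
  B₁ = (2·0.475818 − 0.964904)/1 = -0.013268
  B₂ = (2·0.222527 − 0.475818)/1 = -0.030764
Then eliminate the h^3 term (factor 2^3 = 8):
  (8·(-0.030764) − (-0.013268))/7 = -0.033263

-0.0333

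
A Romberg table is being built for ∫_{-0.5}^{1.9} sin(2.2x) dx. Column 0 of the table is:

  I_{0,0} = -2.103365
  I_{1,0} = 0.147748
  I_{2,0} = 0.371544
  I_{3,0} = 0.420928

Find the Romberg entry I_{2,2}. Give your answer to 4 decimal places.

0.4160

I_{1,1} = 0.147748 + (0.147748 − (-2.103365))/3 = 0.898119
I_{2,1} = (4·0.371544 − 0.147748) / 3 = 0.446143
I_{2,2} = 0.446143 + (0.446143 − 0.898119)/15 = 0.416011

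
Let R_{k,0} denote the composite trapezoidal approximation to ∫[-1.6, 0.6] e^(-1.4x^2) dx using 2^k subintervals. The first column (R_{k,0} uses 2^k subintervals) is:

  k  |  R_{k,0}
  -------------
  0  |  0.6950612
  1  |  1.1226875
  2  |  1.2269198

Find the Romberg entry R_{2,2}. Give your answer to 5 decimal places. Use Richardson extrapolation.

R_{1,1} = (4·1.1226875 − 0.6950612) / 3 = 1.2652296
R_{2,1} = (4·1.2269198 − 1.1226875) / 3 = 1.2616639
R_{2,2} = (16·1.2616639 − 1.2652296) / 15 = 1.2614262
(Column j=1 coincides with Simpson's rule on the same nodes.)

1.26143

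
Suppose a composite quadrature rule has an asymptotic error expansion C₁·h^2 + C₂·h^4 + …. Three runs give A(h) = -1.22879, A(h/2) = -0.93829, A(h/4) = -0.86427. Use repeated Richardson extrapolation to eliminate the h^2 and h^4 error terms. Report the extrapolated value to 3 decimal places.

First eliminate the h^2 term (factor 2^2 = 4):
  B₁ = (4·(-0.93829) − (-1.22879))/3 = -0.84146
  B₂ = (4·(-0.86427) − (-0.93829))/3 = -0.83960
Then eliminate the h^4 term (factor 2^4 = 16):
  (16·(-0.83960) − (-0.84146))/15 = -0.83948

-0.839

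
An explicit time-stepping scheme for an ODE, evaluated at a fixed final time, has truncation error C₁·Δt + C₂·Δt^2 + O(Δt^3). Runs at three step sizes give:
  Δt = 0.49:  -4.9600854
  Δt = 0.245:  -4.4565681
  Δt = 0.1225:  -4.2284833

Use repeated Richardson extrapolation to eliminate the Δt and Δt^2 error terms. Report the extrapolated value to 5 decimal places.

First eliminate the Δt term (factor 2^1 = 2):
  B₁ = (2·(-4.4565681) − (-4.9600854))/1 = -3.9530508
  B₂ = (2·(-4.2284833) − (-4.4565681))/1 = -4.0003985
Then eliminate the Δt^2 term (factor 2^2 = 4):
  (4·(-4.0003985) − (-3.9530508))/3 = -4.0161811

-4.01618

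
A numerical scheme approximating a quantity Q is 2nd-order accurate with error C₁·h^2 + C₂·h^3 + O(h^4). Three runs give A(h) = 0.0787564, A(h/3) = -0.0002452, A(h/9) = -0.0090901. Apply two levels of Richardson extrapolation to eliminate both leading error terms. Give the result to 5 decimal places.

-0.01020

First eliminate the h^2 term (factor 3^2 = 9):
  B₁ = (9·(-0.0002452) − 0.0787564)/8 = -0.0101204
  B₂ = (9·(-0.0090901) − (-0.0002452))/8 = -0.0101957
Then eliminate the h^3 term (factor 3^3 = 27):
  (27·(-0.0101957) − (-0.0101204))/26 = -0.0101986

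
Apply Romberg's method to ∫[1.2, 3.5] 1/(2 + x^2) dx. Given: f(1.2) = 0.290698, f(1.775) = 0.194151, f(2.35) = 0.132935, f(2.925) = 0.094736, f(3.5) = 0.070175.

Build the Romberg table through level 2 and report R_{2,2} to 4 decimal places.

R_{0,0} (trapezoid, 1 panel, h=2.3000): 0.415004
R_{1,0} (trapezoid, 2 panels, h=1.1500): 0.360377
R_{2,0} (trapezoid, 4 panels, h=0.5750): 0.346299
R_{1,1} = 0.360377 + (0.360377 − 0.415004)/3 = 0.342168
R_{2,1} = 0.346299 + (0.346299 − 0.360377)/3 = 0.341606
R_{2,2} = 0.341606 + (0.341606 − 0.342168)/15 = 0.341569

0.3416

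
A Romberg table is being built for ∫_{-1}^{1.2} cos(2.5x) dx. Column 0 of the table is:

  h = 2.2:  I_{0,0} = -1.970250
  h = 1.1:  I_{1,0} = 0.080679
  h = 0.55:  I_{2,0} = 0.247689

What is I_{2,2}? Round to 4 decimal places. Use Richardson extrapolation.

0.2726

I_{1,1} = 0.080679 + (0.080679 − (-1.970250))/3 = 0.764322
I_{2,1} = (4·0.247689 − 0.080679) / 3 = 0.303359
I_{2,2} = (16·0.303359 − 0.764322) / 15 = 0.272628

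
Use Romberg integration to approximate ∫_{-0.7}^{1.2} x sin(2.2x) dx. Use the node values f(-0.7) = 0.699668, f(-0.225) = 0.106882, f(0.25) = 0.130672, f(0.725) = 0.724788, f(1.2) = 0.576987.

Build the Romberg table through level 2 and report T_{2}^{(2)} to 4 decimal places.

0.7836

T_{0}^{(0)} (trapezoid, 1 panel, h=1.9000): 1.212822
T_{1}^{(0)} (trapezoid, 2 panels, h=0.9500): 0.730550
T_{2}^{(0)} (trapezoid, 4 panels, h=0.4750): 0.760318
T_{1}^{(1)} = 0.730550 + (0.730550 − 1.212822)/3 = 0.569793
T_{2}^{(1)} = 0.760318 + (0.760318 − 0.730550)/3 = 0.770241
T_{2}^{(2)} = 0.770241 + (0.770241 − 0.569793)/15 = 0.783604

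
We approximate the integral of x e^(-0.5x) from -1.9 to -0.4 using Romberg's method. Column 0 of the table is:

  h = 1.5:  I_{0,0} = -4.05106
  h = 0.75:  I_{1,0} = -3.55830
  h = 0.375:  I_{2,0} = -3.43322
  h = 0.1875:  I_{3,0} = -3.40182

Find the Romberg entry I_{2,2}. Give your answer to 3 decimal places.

I_{1,1} = (4·(-3.55830) − (-4.05106)) / 3 = -3.39405
I_{2,1} = -3.43322 + (-3.43322 − (-3.55830))/3 = -3.39153
I_{2,2} = (16·(-3.39153) − (-3.39405)) / 15 = -3.39136
(Column j=1 coincides with Simpson's rule on the same nodes.)

-3.391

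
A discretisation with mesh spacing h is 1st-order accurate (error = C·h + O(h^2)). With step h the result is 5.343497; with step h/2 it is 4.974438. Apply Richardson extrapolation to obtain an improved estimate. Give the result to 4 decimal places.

The leading error scales as h; refining by a factor of 2 reduces it by 2^1 = 2.
Extrapolated value = (2·A(h/2) − A(h)) / (2 − 1)
= (2·4.974438 − 5.343497) / 1
= 4.605379 / 1 = 4.605379

4.6054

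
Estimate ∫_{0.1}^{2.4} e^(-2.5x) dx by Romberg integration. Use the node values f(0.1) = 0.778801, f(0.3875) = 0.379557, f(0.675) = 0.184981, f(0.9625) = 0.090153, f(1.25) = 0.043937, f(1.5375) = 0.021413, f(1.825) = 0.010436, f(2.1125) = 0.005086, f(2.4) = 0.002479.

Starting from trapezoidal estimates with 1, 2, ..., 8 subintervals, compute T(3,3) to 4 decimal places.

0.3106

T(0,0) (trapezoid, 1 panel, h=2.3000): 0.898472
T(1,0) (trapezoid, 2 panels, h=1.1500): 0.499764
T(2,0) (trapezoid, 4 panels, h=0.5750): 0.362247
T(3,0) (trapezoid, 8 panels, h=0.2875): 0.323783
T(1,1) = 0.499764 + (0.499764 − 0.898472)/3 = 0.366861
T(2,1) = 0.362247 + (0.362247 − 0.499764)/3 = 0.316408
T(3,1) = 0.323783 + (0.323783 − 0.362247)/3 = 0.310962
T(2,2) = 0.316408 + (0.316408 − 0.366861)/15 = 0.313044
T(3,2) = 0.310962 + (0.310962 − 0.316408)/15 = 0.310599
T(3,3) = 0.310599 + (0.310599 − 0.313044)/63 = 0.310560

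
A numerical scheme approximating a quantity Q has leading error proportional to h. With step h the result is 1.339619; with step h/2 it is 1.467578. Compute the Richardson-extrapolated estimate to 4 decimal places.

1.5955

Extrapolated value = (2·A(h/2) − A(h)) / (2 − 1)
= (2·1.467578 − 1.339619) / 1
= 1.595537 / 1 = 1.595537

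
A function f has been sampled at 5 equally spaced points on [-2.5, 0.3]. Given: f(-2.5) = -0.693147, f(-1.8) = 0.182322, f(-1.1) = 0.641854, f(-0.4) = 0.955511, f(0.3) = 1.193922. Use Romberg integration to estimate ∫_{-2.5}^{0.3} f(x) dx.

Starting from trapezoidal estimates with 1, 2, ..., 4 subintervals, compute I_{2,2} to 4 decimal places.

1.4815

I_{0,0} (trapezoid, 1 panel, h=2.8000): 0.701085
I_{1,0} (trapezoid, 2 panels, h=1.4000): 1.249138
I_{2,0} (trapezoid, 4 panels, h=0.7000): 1.421052
I_{1,1} = 1.249138 + (1.249138 − 0.701085)/3 = 1.431822
I_{2,1} = 1.421052 + (1.421052 − 1.249138)/3 = 1.478357
I_{2,2} = 1.478357 + (1.478357 − 1.431822)/15 = 1.481459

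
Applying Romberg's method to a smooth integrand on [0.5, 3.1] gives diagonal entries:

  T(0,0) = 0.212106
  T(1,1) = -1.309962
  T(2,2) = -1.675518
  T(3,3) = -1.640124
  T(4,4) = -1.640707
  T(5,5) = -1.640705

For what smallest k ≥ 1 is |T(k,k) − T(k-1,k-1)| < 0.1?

k = 3

|T(1,1) − T(0,0)| = 1.522068 ≥ 0.1
|T(2,2) − T(1,1)| = 0.365556 ≥ 0.1
|T(3,3) − T(2,2)| = 0.035394 < 0.1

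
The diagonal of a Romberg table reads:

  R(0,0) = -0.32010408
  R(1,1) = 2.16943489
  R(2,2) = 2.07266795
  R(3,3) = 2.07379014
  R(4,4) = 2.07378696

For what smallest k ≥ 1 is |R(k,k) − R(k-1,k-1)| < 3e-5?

|R(1,1) − R(0,0)| = 2.48953897 ≥ 3e-5
|R(2,2) − R(1,1)| = 0.09676694 ≥ 3e-5
|R(3,3) − R(2,2)| = 0.00112219 ≥ 3e-5
|R(4,4) − R(3,3)| = 0.00000318 < 3e-5

k = 4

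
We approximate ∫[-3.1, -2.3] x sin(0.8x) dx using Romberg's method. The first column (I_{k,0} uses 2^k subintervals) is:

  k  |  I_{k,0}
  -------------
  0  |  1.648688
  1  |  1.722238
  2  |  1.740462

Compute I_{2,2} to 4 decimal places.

Richardson extrapolation on the trapezoidal column (denominator 4−1=3):
I_{1,1} = (4·1.722238 − 1.648688) / 3 = 1.746755
I_{2,1} = (4·1.740462 − 1.722238) / 3 = 1.746537
I_{2,2} = 1.746537 + (1.746537 − 1.746755)/15 = 1.746522

1.7465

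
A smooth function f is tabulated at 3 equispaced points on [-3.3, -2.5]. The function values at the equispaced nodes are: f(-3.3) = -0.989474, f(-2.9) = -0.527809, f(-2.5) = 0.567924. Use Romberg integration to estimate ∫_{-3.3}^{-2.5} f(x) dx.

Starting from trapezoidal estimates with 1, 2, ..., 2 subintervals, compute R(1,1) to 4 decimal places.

-0.3377

R(0,0) (trapezoid, 1 panel, h=0.8000): -0.168620
R(1,0) (trapezoid, 2 panels, h=0.4000): -0.295434
R(1,1) = -0.295434 + (-0.295434 − (-0.168620))/3 = -0.337705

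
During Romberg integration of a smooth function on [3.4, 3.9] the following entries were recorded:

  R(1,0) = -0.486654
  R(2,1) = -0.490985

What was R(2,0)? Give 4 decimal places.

From R(2,1) = (4·R(2,0) − R(1,0))/3, solve for R(2,0):
4·R(2,0) = 3·(-0.490985) + (-0.486654) = -1.959609
R(2,0) = -0.489902

-0.4899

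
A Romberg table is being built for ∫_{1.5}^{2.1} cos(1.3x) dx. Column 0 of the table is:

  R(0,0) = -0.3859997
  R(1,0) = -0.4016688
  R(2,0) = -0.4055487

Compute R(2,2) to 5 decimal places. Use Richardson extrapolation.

-0.40684

Richardson extrapolation on the trapezoidal column (denominator 4−1=3):
R(1,1) = -0.4016688 + (-0.4016688 − (-0.3859997))/3 = -0.4068918
R(2,1) = -0.4055487 + (-0.4055487 − (-0.4016688))/3 = -0.4068420
R(2,2) = (16·(-0.4068420) − (-0.4068918)) / 15 = -0.4068387
(Column j=1 coincides with Simpson's rule on the same nodes.)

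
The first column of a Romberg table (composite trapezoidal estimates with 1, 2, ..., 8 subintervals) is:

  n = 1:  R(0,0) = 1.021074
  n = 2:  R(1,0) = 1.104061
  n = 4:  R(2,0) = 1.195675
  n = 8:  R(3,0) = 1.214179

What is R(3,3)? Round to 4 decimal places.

1.2198

R(1,1) = (4·1.104061 − 1.021074) / 3 = 1.131723
R(2,1) = 1.195675 + (1.195675 − 1.104061)/3 = 1.226213
R(3,1) = (4·1.214179 − 1.195675) / 3 = 1.220347
R(2,2) = 1.226213 + (1.226213 − 1.131723)/15 = 1.232512
R(3,2) = 1.220347 + (1.220347 − 1.226213)/15 = 1.219956
R(3,3) = (64·1.219956 − 1.232512) / 63 = 1.219757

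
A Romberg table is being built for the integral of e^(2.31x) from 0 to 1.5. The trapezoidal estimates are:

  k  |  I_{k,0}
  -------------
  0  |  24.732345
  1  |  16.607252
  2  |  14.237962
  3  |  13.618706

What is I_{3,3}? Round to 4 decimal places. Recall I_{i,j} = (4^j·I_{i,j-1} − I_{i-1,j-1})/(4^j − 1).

Richardson extrapolation on the trapezoidal column (denominator 4−1=3):
I_{1,1} = (4·16.607252 − 24.732345) / 3 = 13.898888
I_{2,1} = (4·14.237962 − 16.607252) / 3 = 13.448199
I_{3,1} = (4·13.618706 − 14.237962) / 3 = 13.412287
I_{2,2} = 13.448199 + (13.448199 − 13.898888)/15 = 13.418153
I_{3,2} = (16·13.412287 − 13.448199) / 15 = 13.409893
I_{3,3} = 13.409893 + (13.409893 − 13.418153)/63 = 13.409762

13.4098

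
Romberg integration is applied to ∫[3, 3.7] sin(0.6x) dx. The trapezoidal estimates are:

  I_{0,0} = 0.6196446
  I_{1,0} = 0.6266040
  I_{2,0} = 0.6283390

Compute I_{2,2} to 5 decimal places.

Richardson extrapolation on the trapezoidal column (denominator 4−1=3):
I_{1,1} = 0.6266040 + (0.6266040 − 0.6196446)/3 = 0.6289238
I_{2,1} = 0.6283390 + (0.6283390 − 0.6266040)/3 = 0.6289173
I_{2,2} = (16·0.6289173 − 0.6289238) / 15 = 0.6289169

0.62892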